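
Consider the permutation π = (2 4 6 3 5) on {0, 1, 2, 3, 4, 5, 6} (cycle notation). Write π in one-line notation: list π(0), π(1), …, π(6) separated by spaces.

0 1 4 5 6 2 3

Reading each image from the cycles: 0↦0, 1↦1, 2↦4, 3↦5, 4↦6, 5↦2, 6↦3.
Listing these in domain order gives 0 1 4 5 6 2 3.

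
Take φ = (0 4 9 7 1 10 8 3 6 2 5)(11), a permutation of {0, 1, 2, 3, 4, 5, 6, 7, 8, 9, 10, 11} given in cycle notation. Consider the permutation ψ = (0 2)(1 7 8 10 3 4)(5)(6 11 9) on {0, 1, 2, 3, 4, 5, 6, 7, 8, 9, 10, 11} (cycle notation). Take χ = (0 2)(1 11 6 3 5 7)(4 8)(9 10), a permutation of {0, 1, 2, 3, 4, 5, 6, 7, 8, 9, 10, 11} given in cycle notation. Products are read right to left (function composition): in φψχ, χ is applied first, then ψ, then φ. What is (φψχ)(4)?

8

Chase 4: χ(4) = 8; ψ(8) = 10; φ(10) = 8. Hence (φψχ)(4) = 8.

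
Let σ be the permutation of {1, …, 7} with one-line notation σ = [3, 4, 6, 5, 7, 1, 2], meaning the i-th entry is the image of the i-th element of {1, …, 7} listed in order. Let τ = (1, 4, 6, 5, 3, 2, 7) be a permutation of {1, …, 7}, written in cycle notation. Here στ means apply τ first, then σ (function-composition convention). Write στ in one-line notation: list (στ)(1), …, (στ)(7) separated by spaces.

5 2 4 1 6 7 3

(στ)(x) = σ(τ(x)). Computing each image: σ(τ(1)) = σ(4) = 5, σ(τ(2)) = σ(7) = 2, σ(τ(3)) = σ(2) = 4, σ(τ(4)) = σ(6) = 1, σ(τ(5)) = σ(3) = 6, σ(τ(6)) = σ(5) = 7, σ(τ(7)) = σ(1) = 3.
Hence στ = [5 2 4 1 6 7 3].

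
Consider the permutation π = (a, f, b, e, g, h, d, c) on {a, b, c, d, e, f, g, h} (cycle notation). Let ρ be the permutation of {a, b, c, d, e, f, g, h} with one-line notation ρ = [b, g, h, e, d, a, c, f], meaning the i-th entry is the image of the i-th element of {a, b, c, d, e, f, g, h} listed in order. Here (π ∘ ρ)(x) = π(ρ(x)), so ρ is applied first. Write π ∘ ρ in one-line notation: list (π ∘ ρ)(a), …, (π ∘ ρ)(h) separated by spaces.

(π ∘ ρ)(x) = π(ρ(x)). Computing each image: π(ρ(a)) = π(b) = e, π(ρ(b)) = π(g) = h, π(ρ(c)) = π(h) = d, π(ρ(d)) = π(e) = g, π(ρ(e)) = π(d) = c, π(ρ(f)) = π(a) = f, π(ρ(g)) = π(c) = a, π(ρ(h)) = π(f) = b.
Hence π ∘ ρ = [e h d g c f a b].

e h d g c f a b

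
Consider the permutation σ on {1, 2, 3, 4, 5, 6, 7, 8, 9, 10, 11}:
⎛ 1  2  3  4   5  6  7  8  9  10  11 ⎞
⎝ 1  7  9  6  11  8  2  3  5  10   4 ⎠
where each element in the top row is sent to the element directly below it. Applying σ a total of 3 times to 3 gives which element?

11

Tracing 3 → 9 → … returns to 3 after 7 steps, so 3 lies in a 7-cycle (3 9 5 11 4 6 8).
Stepping 3 places around the cycle: 3 → 9 → 5 → 11.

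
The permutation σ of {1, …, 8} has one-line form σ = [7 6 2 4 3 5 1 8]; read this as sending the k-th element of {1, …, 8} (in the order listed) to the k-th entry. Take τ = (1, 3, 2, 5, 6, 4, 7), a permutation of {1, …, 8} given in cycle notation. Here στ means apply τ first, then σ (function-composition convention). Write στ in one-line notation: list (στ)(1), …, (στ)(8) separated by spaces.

2 3 6 1 5 4 7 8

(στ)(x) = σ(τ(x)). Computing each image: σ(τ(1)) = σ(3) = 2, σ(τ(2)) = σ(5) = 3, σ(τ(3)) = σ(2) = 6, σ(τ(4)) = σ(7) = 1, σ(τ(5)) = σ(6) = 5, σ(τ(6)) = σ(4) = 4, σ(τ(7)) = σ(1) = 7, σ(τ(8)) = σ(8) = 8.
Hence στ = [2 3 6 1 5 4 7 8].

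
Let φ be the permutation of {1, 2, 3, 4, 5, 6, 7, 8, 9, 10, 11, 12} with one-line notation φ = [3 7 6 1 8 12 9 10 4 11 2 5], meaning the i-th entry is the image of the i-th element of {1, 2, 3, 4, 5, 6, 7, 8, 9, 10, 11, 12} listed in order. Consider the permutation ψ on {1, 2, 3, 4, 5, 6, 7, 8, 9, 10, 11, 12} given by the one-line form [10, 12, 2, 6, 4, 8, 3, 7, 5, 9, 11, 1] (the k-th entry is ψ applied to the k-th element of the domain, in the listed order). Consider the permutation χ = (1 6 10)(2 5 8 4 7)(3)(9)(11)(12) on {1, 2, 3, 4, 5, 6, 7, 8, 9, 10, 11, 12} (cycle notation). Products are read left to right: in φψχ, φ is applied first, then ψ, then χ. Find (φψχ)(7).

8

Chase 7: φ(7) = 9; ψ(9) = 5; χ(5) = 8. Hence (φψχ)(7) = 8.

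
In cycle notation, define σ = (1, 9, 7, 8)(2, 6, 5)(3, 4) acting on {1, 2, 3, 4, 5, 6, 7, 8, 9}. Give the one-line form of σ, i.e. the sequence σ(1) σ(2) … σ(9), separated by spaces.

Image by image: 1→9, 2→6, 3→4, 4→3, 5→2, 6→5, 7→8, 8→1, 9→7.
Listing these in domain order gives 9 6 4 3 2 5 8 1 7.

9 6 4 3 2 5 8 1 7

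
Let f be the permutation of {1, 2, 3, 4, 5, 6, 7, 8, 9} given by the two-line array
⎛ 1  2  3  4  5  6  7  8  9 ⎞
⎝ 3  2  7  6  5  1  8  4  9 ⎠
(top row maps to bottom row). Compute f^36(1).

1

Tracing 1 → 3 → … returns to 1 after 6 steps, so 1 lies in a 6-cycle (1 3 7 8 4 6).
Powers repeat with period 6 on this cycle, and 36 mod 6 = 0, so f^36(1) = f^0(1).
So f^36(1) = 1.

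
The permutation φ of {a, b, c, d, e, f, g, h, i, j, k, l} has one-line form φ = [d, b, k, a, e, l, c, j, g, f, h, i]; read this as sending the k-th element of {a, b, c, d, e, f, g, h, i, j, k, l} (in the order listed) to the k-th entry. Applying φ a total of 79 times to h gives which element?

Tracing h → j → … returns to h after 8 steps, so h lies in an 8-cycle (c k h j f l i g).
On an 8-cycle, φ^8 is the identity, so φ^79 = φ^7 there (79 ≡ 7 mod 8).
Stepping 7 places around the cycle: h → j → f → l → i → g → c → k.

k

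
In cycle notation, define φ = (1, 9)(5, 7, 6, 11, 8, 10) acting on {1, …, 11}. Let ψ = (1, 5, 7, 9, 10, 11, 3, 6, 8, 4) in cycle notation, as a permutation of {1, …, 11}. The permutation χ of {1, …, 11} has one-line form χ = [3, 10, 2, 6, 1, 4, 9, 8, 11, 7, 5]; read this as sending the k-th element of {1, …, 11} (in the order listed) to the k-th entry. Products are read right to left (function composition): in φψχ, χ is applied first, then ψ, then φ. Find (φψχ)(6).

Apply the permutations in order: χ(6) = 4, then ψ(4) = 1, then φ(1) = 9. So (φψχ)(6) = 9.

9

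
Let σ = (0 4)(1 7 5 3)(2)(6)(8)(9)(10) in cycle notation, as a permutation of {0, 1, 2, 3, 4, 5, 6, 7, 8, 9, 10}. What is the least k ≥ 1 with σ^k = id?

The cycle type of σ is (4, 2, 1, 1, 1, 1, 1).
The order of σ is the least common multiple of its cycle lengths: lcm(4, 2) = 4.

4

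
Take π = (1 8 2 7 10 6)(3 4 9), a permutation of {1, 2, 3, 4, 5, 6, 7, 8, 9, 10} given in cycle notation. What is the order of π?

The cycle type of π is (6, 3, 1).
Since disjoint cycles commute, ord(π) = lcm(6, 3) = 6.

6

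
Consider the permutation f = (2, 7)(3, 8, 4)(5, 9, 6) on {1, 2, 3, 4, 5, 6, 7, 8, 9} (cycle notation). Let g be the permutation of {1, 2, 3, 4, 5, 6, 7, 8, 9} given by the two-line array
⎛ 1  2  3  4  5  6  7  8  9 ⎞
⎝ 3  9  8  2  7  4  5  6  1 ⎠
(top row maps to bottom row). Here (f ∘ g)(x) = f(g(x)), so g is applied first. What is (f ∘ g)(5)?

g(5) = 7, then f(7) = 2; composing gives (f ∘ g)(5) = 2.

2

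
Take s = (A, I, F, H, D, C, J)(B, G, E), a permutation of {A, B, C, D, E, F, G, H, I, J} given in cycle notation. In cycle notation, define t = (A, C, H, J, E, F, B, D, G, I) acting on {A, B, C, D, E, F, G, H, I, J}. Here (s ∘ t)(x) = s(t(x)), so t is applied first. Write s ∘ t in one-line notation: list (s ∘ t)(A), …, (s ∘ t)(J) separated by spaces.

J C D E H G F A I B

(s ∘ t)(x) = s(t(x)). Computing each image: s(t(A)) = s(C) = J, s(t(B)) = s(D) = C, s(t(C)) = s(H) = D, s(t(D)) = s(G) = E, s(t(E)) = s(F) = H, s(t(F)) = s(B) = G, s(t(G)) = s(I) = F, s(t(H)) = s(J) = A, s(t(I)) = s(A) = I, s(t(J)) = s(E) = B.
Hence s ∘ t = [J C D E H G F A I B].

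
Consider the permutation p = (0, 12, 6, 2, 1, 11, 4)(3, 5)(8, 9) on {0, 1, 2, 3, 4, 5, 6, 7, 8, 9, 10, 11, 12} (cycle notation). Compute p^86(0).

0 lies in the 7-cycle (0, 12, 6, 2, 1, 11, 4).
Since the cycle has length 7, p^86 acts on it the same as p^2 (86 mod 7 = 2).
Stepping 2 places around the cycle: 0 → 12 → 6.

6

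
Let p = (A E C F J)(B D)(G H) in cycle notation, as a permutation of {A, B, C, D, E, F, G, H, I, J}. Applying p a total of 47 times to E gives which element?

E lies in the 5-cycle (A E C F J).
Powers repeat with period 5 on this cycle, and 47 mod 5 = 2, so p^47(E) = p^2(E).
Stepping 2 places around the cycle: E → C → F.

F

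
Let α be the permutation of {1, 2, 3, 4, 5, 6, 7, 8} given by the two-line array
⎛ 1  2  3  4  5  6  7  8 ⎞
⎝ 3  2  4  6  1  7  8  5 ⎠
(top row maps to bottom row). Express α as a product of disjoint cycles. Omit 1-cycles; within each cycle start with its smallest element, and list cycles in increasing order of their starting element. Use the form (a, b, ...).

Start at 1 and follow images: 1 → 3 → 4 → 6 → 7 → 8 → 5 → 1, giving the cycle (1, 3, 4, 6, 7, 8, 5).
Repeating from the next unused element and collecting all non-trivial cycles gives (1, 3, 4, 6, 7, 8, 5).

(1, 3, 4, 6, 7, 8, 5)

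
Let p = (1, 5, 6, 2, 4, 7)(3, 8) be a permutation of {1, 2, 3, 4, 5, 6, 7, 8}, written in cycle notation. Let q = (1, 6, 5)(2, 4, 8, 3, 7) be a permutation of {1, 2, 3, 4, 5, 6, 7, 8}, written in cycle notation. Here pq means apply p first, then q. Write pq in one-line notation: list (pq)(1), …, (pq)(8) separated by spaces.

1 8 3 2 5 4 6 7

For each element, apply p then q: 1 → 5 → 1; 2 → 4 → 8; 3 → 8 → 3; 4 → 7 → 2; 5 → 6 → 5; 6 → 2 → 4; 7 → 1 → 6; 8 → 3 → 7.
Collecting the images, pq = [1 8 3 2 5 4 6 7].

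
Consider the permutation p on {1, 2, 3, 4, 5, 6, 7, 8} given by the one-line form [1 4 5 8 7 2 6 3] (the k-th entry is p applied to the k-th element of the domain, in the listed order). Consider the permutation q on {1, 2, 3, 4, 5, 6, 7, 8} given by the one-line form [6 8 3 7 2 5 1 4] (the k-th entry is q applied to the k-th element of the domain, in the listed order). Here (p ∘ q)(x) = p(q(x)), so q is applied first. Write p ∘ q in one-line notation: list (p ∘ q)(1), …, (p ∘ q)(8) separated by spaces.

(p ∘ q)(x) = p(q(x)). Computing each image: p(q(1)) = p(6) = 2, p(q(2)) = p(8) = 3, p(q(3)) = p(3) = 5, p(q(4)) = p(7) = 6, p(q(5)) = p(2) = 4, p(q(6)) = p(5) = 7, p(q(7)) = p(1) = 1, p(q(8)) = p(4) = 8.
Hence p ∘ q = [2 3 5 6 4 7 1 8].

2 3 5 6 4 7 1 8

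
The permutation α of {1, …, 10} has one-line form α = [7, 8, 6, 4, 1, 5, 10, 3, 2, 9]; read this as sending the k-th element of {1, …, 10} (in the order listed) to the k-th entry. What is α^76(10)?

Tracing 10 → 9 → … returns to 10 after 9 steps, so 10 lies in a 9-cycle (1, 7, 10, 9, 2, 8, 3, 6, 5).
Powers repeat with period 9 on this cycle, and 76 mod 9 = 4, so α^76(10) = α^4(10).
Stepping 4 places around the cycle: 10 → 9 → 2 → 8 → 3.

3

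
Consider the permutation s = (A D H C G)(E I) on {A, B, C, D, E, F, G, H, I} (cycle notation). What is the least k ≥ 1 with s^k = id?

The cycle type of s is (5, 2, 1, 1).
Since disjoint cycles commute, ord(s) = lcm(5, 2) = 10.

10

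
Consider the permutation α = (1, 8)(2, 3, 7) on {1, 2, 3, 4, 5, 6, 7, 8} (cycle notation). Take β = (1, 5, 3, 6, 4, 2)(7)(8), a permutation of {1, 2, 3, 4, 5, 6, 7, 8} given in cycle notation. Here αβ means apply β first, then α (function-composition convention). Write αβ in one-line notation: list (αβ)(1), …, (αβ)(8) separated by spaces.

(αβ)(x) = α(β(x)). Computing each image: α(β(1)) = α(5) = 5, α(β(2)) = α(1) = 8, α(β(3)) = α(6) = 6, α(β(4)) = α(2) = 3, α(β(5)) = α(3) = 7, α(β(6)) = α(4) = 4, α(β(7)) = α(7) = 2, α(β(8)) = α(8) = 1.
Hence αβ = [5 8 6 3 7 4 2 1].

5 8 6 3 7 4 2 1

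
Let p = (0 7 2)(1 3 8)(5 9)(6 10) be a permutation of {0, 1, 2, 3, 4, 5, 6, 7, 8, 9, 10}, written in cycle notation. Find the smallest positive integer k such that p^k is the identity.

6

The disjoint cycles have lengths 3, 3, 2, 2, 1.
The order is lcm(3, 3, 2, 2) = 6.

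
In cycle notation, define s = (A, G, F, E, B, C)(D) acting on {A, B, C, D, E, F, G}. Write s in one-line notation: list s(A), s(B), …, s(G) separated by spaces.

G C A D B E F

Each element maps to the next entry in its cycle (wrapping to the front): A→G, B→C, C→A, D→D, E→B, F→E, G→F.
Listing these in domain order gives G C A D B E F.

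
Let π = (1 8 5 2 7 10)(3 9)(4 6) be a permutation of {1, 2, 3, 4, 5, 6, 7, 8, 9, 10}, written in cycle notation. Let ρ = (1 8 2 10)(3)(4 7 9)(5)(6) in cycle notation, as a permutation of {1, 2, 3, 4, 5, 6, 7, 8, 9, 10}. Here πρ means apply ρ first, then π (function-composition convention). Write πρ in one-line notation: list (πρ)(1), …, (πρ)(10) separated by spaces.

Chase each element through ρ then π: 1 → 8 → 5; 2 → 10 → 1; 3 → 3 → 9; 4 → 7 → 10; 5 → 5 → 2; 6 → 6 → 4; 7 → 9 → 3; 8 → 2 → 7; 9 → 4 → 6; 10 → 1 → 8.
Collecting the images, πρ = [5 1 9 10 2 4 3 7 6 8].

5 1 9 10 2 4 3 7 6 8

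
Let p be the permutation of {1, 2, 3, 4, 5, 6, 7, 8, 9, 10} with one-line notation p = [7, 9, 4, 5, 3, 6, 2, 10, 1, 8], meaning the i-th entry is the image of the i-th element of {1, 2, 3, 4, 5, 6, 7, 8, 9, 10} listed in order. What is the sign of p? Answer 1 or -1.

In disjoint-cycle form the cycle lengths are 4, 3, 2, 1.
A cycle of length ℓ contributes ℓ−1 transpositions, so p is a product of 3 + 2 + 1 = 6 transpositions — even.

1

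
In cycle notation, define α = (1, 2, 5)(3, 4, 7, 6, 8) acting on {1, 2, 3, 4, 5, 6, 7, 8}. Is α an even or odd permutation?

The cycle lengths are 5, 3.
A cycle of length ℓ contributes ℓ−1 transpositions, so α is a product of 4 + 2 = 6 transpositions — even.

even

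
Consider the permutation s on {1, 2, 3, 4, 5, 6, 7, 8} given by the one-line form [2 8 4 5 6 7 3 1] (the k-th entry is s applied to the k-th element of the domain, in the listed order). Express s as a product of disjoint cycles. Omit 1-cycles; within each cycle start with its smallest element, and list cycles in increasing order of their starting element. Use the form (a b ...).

From 1: 1 → 2 → 8 → 1, closing the cycle (1 2 8).
Continuing from each remaining unvisited element yields (1 2 8)(3 4 5 6 7).

(1 2 8)(3 4 5 6 7)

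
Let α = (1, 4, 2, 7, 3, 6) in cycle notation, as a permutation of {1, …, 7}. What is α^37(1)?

4

1 lies in the 6-cycle (1, 4, 2, 7, 3, 6).
Since the cycle has length 6, α^37 acts on it the same as α^1 (37 mod 6 = 1).
Stepping 1 place around the cycle: 1 → 4.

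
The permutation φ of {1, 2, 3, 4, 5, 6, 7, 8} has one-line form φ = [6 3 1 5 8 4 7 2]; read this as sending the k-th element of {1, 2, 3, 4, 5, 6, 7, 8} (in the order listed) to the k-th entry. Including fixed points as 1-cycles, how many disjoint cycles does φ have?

The cycle decomposition is (1, 6, 4, 5, 8, 2, 3)(7), which has 2 cycles (counting 1-cycles).

2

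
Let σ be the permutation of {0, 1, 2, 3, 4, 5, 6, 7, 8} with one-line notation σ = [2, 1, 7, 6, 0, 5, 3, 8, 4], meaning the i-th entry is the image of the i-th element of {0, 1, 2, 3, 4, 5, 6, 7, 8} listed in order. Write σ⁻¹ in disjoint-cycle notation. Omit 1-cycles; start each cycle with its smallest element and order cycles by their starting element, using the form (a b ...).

(0 4 8 7 2)(3 6)

The cycle decomposition of σ is (0 2 7 8 4)(3 6).
The inverse reverses every cycle; in canonical form, σ⁻¹ = (0 4 8 7 2)(3 6).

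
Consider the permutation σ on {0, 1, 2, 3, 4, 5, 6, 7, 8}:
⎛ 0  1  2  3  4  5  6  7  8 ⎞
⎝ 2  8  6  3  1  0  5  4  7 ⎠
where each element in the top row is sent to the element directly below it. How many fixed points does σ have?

The fixed points (elements with σ(x) = x) are {3}, so there is 1.

1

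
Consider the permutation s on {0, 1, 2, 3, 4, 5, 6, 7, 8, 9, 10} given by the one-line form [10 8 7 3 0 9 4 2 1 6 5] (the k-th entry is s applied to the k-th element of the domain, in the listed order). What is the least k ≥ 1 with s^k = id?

6

Writing s as disjoint cycles, the cycle lengths are 6, 2, 2, 1.
Since disjoint cycles commute, ord(s) = lcm(6, 2, 2) = 6.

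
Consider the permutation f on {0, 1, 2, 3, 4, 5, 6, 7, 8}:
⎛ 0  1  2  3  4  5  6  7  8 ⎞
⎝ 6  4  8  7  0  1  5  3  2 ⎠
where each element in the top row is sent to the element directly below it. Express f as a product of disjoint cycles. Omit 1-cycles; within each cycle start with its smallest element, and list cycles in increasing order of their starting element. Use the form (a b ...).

(0 6 5 1 4)(2 8)(3 7)

Iterating f from 0 gives 0 → 6 → 5 → 1 → 4 → 0; that is the 5-cycle (0 6 5 1 4).
Continuing from each remaining unvisited element yields (0 6 5 1 4)(2 8)(3 7).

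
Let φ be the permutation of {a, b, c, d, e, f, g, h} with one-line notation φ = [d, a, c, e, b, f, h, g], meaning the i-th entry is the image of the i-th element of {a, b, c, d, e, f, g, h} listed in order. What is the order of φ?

Decomposing into disjoint cycles gives cycle lengths 4, 2, 1, 1.
The order of φ is the least common multiple of its cycle lengths: lcm(4, 2) = 4.

4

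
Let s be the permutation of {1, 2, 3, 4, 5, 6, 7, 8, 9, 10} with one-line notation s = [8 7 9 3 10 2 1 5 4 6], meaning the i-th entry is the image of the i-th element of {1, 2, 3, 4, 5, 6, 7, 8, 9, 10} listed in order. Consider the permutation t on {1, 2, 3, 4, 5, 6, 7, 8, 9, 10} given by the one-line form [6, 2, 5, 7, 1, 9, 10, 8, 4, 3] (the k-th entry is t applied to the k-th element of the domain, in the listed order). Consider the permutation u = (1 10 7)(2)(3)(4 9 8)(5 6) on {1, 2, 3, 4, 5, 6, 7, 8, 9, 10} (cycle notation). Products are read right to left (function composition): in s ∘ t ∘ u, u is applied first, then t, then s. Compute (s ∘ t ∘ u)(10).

6

(s ∘ t ∘ u)(10) = s(t(u(10))). u(10) = 7, then t(7) = 10, then s(10) = 6, so the result is 6.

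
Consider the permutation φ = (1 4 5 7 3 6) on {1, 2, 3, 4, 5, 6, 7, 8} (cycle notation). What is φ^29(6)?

3

6 lies in the 6-cycle (1 4 5 7 3 6).
Powers repeat with period 6 on this cycle, and 29 mod 6 = 5, so φ^29(6) = φ^5(6).
Advancing 5 steps from 6: 6 → 1 → 4 → 5 → 7 → 3.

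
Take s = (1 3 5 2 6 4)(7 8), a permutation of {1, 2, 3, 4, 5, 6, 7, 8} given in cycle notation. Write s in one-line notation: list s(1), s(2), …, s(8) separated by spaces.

3 6 5 1 2 4 8 7

Image by image: 1→3, 2→6, 3→5, 4→1, 5→2, 6→4, 7→8, 8→7.
So the one-line form is 3 6 5 1 2 4 8 7.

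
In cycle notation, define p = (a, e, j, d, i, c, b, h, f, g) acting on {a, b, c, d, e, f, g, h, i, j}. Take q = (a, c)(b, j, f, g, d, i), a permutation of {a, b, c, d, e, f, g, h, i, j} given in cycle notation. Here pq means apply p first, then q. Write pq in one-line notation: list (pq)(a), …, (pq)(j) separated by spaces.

(pq)(x) = q(p(x)). Computing each image: q(p(a)) = q(e) = e, q(p(b)) = q(h) = h, q(p(c)) = q(b) = j, q(p(d)) = q(i) = b, q(p(e)) = q(j) = f, q(p(f)) = q(g) = d, q(p(g)) = q(a) = c, q(p(h)) = q(f) = g, q(p(i)) = q(c) = a, q(p(j)) = q(d) = i.
Hence pq = [e h j b f d c g a i].

e h j b f d c g a i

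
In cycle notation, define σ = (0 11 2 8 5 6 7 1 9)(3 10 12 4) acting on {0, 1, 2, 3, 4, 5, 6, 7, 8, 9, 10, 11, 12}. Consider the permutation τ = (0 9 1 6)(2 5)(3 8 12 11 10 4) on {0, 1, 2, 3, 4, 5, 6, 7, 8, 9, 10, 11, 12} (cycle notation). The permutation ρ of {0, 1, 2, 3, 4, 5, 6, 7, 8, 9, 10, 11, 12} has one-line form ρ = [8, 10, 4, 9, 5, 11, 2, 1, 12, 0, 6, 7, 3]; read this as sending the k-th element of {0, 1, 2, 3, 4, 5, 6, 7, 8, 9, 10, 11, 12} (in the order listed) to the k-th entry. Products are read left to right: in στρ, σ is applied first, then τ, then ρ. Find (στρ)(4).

(στρ)(4) = ρ(τ(σ(4))). σ(4) = 3, then τ(3) = 8, then ρ(8) = 12, so the result is 12.

12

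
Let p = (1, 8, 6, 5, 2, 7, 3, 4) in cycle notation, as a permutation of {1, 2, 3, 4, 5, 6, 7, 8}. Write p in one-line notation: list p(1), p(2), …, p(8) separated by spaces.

8 7 4 1 2 5 3 6

Reading each image from the cycles: 1↦8, 2↦7, 3↦4, 4↦1, 5↦2, 6↦5, 7↦3, 8↦6.
Listing these in domain order gives 8 7 4 1 2 5 3 6.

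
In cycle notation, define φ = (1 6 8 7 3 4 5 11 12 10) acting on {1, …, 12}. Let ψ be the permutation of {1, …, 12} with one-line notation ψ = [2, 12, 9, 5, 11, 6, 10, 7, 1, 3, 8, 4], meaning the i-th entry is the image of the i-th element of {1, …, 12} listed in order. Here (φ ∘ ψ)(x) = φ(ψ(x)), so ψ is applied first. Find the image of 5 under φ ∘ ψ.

(φ ∘ ψ)(5) = φ(ψ(5)). ψ(5) = 11, then φ(11) = 12. So (φ ∘ ψ)(5) = 12.

12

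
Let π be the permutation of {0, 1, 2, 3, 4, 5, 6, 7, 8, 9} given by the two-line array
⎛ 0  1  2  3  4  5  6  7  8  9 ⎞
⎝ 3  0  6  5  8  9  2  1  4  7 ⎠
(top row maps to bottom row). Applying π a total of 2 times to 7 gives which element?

0

Tracing 7 → 1 → … returns to 7 after 6 steps, so 7 lies in a 6-cycle (0, 3, 5, 9, 7, 1).
Stepping 2 places around the cycle: 7 → 1 → 0.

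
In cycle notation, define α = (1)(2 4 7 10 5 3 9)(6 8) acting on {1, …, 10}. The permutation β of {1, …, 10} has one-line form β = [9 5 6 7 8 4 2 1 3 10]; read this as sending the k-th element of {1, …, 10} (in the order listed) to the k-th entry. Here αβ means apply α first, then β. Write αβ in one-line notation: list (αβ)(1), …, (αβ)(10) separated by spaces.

9 7 3 2 6 1 10 4 5 8

(αβ)(x) = β(α(x)). Computing each image: β(α(1)) = β(1) = 9, β(α(2)) = β(4) = 7, β(α(3)) = β(9) = 3, β(α(4)) = β(7) = 2, β(α(5)) = β(3) = 6, β(α(6)) = β(8) = 1, β(α(7)) = β(10) = 10, β(α(8)) = β(6) = 4, β(α(9)) = β(2) = 5, β(α(10)) = β(5) = 8.
Hence αβ = [9 7 3 2 6 1 10 4 5 8].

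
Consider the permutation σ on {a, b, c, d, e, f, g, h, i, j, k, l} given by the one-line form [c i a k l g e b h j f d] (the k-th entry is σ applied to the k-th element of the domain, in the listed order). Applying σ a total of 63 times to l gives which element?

Tracing l → d → … returns to l after 6 steps, so l lies in a 6-cycle (d, k, f, g, e, l).
Since the cycle has length 6, σ^63 acts on it the same as σ^3 (63 mod 6 = 3).
Advancing 3 steps from l: l → d → k → f.

f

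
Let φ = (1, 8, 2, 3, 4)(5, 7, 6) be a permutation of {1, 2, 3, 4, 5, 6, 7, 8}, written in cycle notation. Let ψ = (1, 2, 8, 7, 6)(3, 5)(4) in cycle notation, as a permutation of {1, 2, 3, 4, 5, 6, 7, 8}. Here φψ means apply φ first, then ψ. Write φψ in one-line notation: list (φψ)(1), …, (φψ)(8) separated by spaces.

For each element, apply φ then ψ: 1 → 8 → 7; 2 → 3 → 5; 3 → 4 → 4; 4 → 1 → 2; 5 → 7 → 6; 6 → 5 → 3; 7 → 6 → 1; 8 → 2 → 8.
Collecting the images, φψ = [7 5 4 2 6 3 1 8].

7 5 4 2 6 3 1 8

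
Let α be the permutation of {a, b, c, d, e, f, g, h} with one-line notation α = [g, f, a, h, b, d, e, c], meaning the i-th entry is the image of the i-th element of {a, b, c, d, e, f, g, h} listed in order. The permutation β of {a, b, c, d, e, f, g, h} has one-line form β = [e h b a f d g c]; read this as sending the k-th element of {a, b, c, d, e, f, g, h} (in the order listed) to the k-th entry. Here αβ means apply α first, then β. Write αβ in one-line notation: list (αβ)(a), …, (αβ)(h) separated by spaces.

g d e c h a f b

For each element, apply α then β: a → g → g; b → f → d; c → a → e; d → h → c; e → b → h; f → d → a; g → e → f; h → c → b.
So αβ in one-line form is g d e c h a f b.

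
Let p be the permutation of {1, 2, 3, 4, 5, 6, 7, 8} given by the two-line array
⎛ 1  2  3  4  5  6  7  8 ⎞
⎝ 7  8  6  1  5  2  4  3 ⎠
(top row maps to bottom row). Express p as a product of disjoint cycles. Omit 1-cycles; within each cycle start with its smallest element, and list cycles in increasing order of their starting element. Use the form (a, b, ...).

From 1: 1 → 7 → 4 → 1, closing the cycle (1, 7, 4).
Continuing from each remaining unvisited element yields (1, 7, 4)(2, 8, 3, 6).

(1, 7, 4)(2, 8, 3, 6)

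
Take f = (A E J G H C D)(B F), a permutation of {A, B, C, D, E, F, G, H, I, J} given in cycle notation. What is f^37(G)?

G lies in the 7-cycle (A E J G H C D).
Powers repeat with period 7 on this cycle, and 37 mod 7 = 2, so f^37(G) = f^2(G).
Advancing 2 steps from G: G → H → C.

C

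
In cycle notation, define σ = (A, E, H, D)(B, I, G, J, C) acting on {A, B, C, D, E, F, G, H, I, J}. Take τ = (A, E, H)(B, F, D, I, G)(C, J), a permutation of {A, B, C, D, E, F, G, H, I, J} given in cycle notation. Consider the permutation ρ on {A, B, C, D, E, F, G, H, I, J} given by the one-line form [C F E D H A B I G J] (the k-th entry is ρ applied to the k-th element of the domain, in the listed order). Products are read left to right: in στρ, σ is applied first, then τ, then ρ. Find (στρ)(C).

A

(στρ)(C) = ρ(τ(σ(C))). σ(C) = B, then τ(B) = F, then ρ(F) = A, so the result is A.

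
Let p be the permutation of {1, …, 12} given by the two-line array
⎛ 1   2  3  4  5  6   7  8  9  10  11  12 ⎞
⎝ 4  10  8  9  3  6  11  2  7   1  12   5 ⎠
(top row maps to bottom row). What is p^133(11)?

Tracing 11 → 12 → … returns to 11 after 11 steps, so 11 lies in an 11-cycle (1 4 9 7 11 12 5 3 8 2 10).
Powers repeat with period 11 on this cycle, and 133 mod 11 = 1, so p^133(11) = p^1(11).
Advancing 1 step from 11: 11 → 12.

12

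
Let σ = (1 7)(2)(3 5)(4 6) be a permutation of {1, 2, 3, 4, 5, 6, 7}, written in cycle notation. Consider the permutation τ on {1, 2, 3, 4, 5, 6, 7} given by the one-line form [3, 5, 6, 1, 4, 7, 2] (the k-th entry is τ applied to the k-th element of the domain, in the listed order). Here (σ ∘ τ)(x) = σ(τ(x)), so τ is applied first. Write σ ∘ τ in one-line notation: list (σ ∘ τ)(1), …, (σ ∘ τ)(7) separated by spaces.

5 3 4 7 6 1 2

For each element, apply τ then σ: 1 → 3 → 5; 2 → 5 → 3; 3 → 6 → 4; 4 → 1 → 7; 5 → 4 → 6; 6 → 7 → 1; 7 → 2 → 2.
So σ ∘ τ in one-line form is 5 3 4 7 6 1 2.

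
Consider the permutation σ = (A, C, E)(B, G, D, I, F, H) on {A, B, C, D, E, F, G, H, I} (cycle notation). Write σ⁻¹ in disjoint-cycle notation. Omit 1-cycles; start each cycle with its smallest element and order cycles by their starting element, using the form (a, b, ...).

If σ sends a → b within a cycle, σ⁻¹ sends b → a; equivalently, reverse each cycle.
Reversing each cycle of σ and rotating so the smallest element leads gives (A, E, C)(B, H, F, I, D, G).

(A, E, C)(B, H, F, I, D, G)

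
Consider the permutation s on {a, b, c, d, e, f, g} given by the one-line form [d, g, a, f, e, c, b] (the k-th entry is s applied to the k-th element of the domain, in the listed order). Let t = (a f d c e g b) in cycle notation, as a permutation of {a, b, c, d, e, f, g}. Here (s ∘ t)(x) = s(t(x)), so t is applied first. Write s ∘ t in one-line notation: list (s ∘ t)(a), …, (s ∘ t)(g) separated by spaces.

(s ∘ t)(x) = s(t(x)). Computing each image: s(t(a)) = s(f) = c, s(t(b)) = s(a) = d, s(t(c)) = s(e) = e, s(t(d)) = s(c) = a, s(t(e)) = s(g) = b, s(t(f)) = s(d) = f, s(t(g)) = s(b) = g.
Hence s ∘ t = [c d e a b f g].

c d e a b f g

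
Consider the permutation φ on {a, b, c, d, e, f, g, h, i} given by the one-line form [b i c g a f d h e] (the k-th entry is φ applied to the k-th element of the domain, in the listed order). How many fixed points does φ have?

The fixed points (elements with φ(x) = x) are {c, f, h}, so there are 3.

3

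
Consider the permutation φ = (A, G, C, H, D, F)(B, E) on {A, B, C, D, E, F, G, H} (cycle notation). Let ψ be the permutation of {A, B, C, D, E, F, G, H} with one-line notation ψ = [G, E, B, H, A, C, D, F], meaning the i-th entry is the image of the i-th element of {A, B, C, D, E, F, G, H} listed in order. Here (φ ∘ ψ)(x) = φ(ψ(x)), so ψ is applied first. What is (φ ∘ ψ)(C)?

ψ(C) = B, then φ(B) = E; composing gives (φ ∘ ψ)(C) = E.

E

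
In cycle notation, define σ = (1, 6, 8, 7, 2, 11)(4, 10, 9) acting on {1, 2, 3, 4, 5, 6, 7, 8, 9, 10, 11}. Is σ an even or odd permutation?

The cycle lengths are 6, 3, 1, 1.
A cycle is odd iff its length is even; σ has 1 even-length cycle, so sgn(σ) = (−1)^1 and σ is odd.

odd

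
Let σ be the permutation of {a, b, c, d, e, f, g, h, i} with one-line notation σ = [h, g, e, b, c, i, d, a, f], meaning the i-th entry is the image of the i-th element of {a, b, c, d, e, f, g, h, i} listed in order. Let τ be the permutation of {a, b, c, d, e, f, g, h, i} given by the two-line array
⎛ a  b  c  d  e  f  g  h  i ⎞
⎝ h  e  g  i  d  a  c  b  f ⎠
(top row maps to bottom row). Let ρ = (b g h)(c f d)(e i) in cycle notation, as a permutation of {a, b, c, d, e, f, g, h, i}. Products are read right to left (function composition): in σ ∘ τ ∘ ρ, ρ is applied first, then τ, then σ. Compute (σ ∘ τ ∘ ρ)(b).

e

Apply the permutations in order: ρ(b) = g, then τ(g) = c, then σ(c) = e. So (σ ∘ τ ∘ ρ)(b) = e.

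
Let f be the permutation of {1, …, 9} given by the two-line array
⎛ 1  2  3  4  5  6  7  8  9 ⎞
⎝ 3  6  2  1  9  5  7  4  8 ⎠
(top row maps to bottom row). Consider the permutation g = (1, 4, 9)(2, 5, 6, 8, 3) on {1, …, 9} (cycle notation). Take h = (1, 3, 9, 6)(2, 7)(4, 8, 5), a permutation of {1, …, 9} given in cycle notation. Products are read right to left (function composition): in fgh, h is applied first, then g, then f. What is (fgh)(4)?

2

Chase 4: h(4) = 8; g(8) = 3; f(3) = 2. Hence (fgh)(4) = 2.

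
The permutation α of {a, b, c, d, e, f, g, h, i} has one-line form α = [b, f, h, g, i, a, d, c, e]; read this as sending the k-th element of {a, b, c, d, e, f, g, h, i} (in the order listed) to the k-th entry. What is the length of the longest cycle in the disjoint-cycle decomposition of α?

3

Decomposing into disjoint cycles gives (a, b, f)(c, h)(d, g)(e, i); the longest has length 3.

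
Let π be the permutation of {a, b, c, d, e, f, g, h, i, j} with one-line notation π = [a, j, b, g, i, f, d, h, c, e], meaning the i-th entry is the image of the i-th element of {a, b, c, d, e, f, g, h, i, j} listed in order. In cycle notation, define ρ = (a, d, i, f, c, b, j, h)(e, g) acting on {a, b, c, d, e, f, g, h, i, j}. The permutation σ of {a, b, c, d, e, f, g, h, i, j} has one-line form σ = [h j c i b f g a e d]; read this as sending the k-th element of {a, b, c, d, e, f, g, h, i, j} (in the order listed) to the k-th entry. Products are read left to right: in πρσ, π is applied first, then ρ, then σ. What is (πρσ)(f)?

(πρσ)(f) = σ(ρ(π(f))). π(f) = f, then ρ(f) = c, then σ(c) = c, so the result is c.

c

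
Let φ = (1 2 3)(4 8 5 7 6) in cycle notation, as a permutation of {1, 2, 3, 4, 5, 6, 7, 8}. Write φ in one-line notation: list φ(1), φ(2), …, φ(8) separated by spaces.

2 3 1 8 7 4 6 5

Each element maps to the next entry in its cycle (wrapping to the front): 1→2, 2→3, 3→1, 4→8, 5→7, 6→4, 7→6, 8→5.
Listing these in domain order gives 2 3 1 8 7 4 6 5.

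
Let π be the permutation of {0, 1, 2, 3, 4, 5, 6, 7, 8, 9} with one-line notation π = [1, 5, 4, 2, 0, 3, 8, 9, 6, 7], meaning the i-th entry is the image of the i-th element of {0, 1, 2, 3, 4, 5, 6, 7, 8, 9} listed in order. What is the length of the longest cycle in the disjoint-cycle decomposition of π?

Decomposing into disjoint cycles gives (0 1 5 3 2 4)(6 8)(7 9); the longest has length 6.

6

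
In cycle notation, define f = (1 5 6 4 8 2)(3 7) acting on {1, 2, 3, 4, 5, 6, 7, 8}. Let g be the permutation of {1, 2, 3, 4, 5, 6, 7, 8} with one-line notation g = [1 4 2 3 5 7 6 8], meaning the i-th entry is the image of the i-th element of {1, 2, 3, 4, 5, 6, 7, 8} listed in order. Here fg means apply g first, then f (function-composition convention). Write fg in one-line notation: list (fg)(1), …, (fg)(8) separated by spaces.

(fg)(x) = f(g(x)). Computing each image: f(g(1)) = f(1) = 5, f(g(2)) = f(4) = 8, f(g(3)) = f(2) = 1, f(g(4)) = f(3) = 7, f(g(5)) = f(5) = 6, f(g(6)) = f(7) = 3, f(g(7)) = f(6) = 4, f(g(8)) = f(8) = 2.
Hence fg = [5 8 1 7 6 3 4 2].

5 8 1 7 6 3 4 2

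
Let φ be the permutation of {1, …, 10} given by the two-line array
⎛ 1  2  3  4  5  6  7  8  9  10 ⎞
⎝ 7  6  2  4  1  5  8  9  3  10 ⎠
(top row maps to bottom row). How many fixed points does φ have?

2

The fixed points (elements with φ(x) = x) are {4, 10}, so there are 2.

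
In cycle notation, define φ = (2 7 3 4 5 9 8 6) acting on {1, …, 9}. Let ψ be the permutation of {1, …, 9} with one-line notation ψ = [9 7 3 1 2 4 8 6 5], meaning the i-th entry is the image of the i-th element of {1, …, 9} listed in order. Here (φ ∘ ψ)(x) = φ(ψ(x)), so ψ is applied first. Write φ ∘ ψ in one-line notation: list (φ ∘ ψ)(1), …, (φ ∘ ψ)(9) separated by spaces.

For each element, apply ψ then φ: 1 → 9 → 8; 2 → 7 → 3; 3 → 3 → 4; 4 → 1 → 1; 5 → 2 → 7; 6 → 4 → 5; 7 → 8 → 6; 8 → 6 → 2; 9 → 5 → 9.
So φ ∘ ψ in one-line form is 8 3 4 1 7 5 6 2 9.

8 3 4 1 7 5 6 2 9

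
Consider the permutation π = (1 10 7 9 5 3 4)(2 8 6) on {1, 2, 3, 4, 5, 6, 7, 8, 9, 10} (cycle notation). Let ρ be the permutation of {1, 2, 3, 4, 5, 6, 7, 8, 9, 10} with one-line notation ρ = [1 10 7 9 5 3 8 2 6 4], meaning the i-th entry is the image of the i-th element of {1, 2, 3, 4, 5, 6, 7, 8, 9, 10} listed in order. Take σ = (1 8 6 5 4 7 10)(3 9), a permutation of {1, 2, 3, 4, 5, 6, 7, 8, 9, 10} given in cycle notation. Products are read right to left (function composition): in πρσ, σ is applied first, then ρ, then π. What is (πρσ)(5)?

Chase 5: σ(5) = 4; ρ(4) = 9; π(9) = 5. Hence (πρσ)(5) = 5.

5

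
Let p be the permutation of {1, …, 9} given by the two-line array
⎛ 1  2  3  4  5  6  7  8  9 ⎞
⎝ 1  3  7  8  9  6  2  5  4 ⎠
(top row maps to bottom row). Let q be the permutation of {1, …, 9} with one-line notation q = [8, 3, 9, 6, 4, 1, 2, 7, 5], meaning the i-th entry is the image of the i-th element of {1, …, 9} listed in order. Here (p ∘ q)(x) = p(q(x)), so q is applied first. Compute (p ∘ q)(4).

6

(p ∘ q)(4) = p(q(4)). q(4) = 6, then p(6) = 6. So (p ∘ q)(4) = 6.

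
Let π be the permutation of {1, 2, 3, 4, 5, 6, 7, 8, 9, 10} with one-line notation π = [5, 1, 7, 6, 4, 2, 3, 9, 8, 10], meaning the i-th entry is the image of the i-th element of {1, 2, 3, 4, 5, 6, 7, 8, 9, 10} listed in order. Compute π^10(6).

6

Tracing 6 → 2 → … returns to 6 after 5 steps, so 6 lies in a 5-cycle (1 5 4 6 2).
On a 5-cycle, π^5 is the identity, so π^10 = π^0 there (10 ≡ 0 mod 5).
So π^10(6) = 6.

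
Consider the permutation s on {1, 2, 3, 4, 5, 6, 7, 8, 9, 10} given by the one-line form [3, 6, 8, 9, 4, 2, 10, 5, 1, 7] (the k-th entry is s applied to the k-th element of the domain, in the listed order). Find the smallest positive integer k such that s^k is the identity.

6

Decomposing into disjoint cycles gives cycle lengths 6, 2, 2.
The order is lcm(6, 2, 2) = 6.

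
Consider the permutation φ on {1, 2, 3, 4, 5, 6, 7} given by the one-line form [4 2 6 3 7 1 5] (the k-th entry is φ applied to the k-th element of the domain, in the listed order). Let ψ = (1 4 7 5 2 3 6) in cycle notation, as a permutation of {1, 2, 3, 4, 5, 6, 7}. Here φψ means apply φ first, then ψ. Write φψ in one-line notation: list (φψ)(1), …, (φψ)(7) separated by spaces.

(φψ)(x) = ψ(φ(x)). Computing each image: ψ(φ(1)) = ψ(4) = 7, ψ(φ(2)) = ψ(2) = 3, ψ(φ(3)) = ψ(6) = 1, ψ(φ(4)) = ψ(3) = 6, ψ(φ(5)) = ψ(7) = 5, ψ(φ(6)) = ψ(1) = 4, ψ(φ(7)) = ψ(5) = 2.
Hence φψ = [7 3 1 6 5 4 2].

7 3 1 6 5 4 2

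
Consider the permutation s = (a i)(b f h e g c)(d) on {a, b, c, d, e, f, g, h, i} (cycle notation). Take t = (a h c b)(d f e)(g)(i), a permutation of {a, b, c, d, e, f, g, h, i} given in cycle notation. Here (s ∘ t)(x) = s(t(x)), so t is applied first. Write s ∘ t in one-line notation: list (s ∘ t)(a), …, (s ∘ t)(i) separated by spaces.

(s ∘ t)(x) = s(t(x)). Computing each image: s(t(a)) = s(h) = e, s(t(b)) = s(a) = i, s(t(c)) = s(b) = f, s(t(d)) = s(f) = h, s(t(e)) = s(d) = d, s(t(f)) = s(e) = g, s(t(g)) = s(g) = c, s(t(h)) = s(c) = b, s(t(i)) = s(i) = a.
Hence s ∘ t = [e i f h d g c b a].

e i f h d g c b a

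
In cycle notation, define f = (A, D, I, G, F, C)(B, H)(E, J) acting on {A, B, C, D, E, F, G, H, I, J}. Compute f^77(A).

C

A lies in the 6-cycle (A, D, I, G, F, C).
Since the cycle has length 6, f^77 acts on it the same as f^5 (77 mod 6 = 5).
Stepping 5 places around the cycle: A → D → I → G → F → C.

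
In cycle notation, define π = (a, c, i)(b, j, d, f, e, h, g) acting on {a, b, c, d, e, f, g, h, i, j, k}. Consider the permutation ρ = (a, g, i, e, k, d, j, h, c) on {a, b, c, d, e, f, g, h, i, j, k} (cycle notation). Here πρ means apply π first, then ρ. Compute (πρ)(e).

c

π(e) = h, then ρ(h) = c; composing gives (πρ)(e) = c.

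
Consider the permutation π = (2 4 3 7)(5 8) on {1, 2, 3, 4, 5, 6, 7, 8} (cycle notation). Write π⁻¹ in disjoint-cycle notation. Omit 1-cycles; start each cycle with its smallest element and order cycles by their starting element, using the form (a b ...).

Inverting a permutation written in cycle notation just reverses the order within every cycle.
After reversing and putting each cycle's least element first, π⁻¹ = (2 7 3 4)(5 8).

(2 7 3 4)(5 8)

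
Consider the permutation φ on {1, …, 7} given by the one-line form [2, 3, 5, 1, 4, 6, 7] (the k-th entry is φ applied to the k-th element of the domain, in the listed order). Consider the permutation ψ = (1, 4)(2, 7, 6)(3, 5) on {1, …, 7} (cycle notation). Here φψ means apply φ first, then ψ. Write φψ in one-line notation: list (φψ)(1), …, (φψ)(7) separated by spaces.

7 5 3 4 1 2 6

Chase each element through φ then ψ: 1 → 2 → 7; 2 → 3 → 5; 3 → 5 → 3; 4 → 1 → 4; 5 → 4 → 1; 6 → 6 → 2; 7 → 7 → 6.
So φψ in one-line form is 7 5 3 4 1 2 6.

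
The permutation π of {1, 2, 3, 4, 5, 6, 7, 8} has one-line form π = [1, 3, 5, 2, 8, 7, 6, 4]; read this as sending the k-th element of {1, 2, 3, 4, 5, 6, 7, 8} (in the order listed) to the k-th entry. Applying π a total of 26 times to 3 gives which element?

Tracing 3 → 5 → … returns to 3 after 5 steps, so 3 lies in a 5-cycle (2 3 5 8 4).
Powers repeat with period 5 on this cycle, and 26 mod 5 = 1, so π^26(3) = π^1(3).
Advancing 1 step from 3: 3 → 5.

5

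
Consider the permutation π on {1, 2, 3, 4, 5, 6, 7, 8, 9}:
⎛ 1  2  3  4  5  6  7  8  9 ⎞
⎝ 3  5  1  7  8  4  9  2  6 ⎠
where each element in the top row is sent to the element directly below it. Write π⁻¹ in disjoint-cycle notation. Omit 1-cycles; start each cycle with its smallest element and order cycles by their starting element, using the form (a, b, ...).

(1, 3)(2, 8, 5)(4, 6, 9, 7)

First write π in disjoint cycles: (1, 3)(2, 5, 8)(4, 7, 9, 6).
The inverse reverses every cycle; in canonical form, π⁻¹ = (1, 3)(2, 8, 5)(4, 6, 9, 7).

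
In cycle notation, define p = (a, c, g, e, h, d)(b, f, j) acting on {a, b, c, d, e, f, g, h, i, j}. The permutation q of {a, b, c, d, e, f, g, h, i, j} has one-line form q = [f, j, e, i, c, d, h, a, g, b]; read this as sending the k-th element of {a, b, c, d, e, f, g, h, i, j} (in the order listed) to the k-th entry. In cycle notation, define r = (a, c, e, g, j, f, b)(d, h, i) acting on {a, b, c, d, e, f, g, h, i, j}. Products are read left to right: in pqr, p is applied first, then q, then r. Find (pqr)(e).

Chase e: p(e) = h; q(h) = a; r(a) = c. Hence (pqr)(e) = c.

c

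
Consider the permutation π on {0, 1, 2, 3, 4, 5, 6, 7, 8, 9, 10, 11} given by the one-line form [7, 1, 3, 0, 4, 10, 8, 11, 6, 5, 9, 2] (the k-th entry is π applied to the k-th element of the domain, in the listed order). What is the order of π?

30

Decomposing into disjoint cycles gives cycle lengths 5, 3, 2, 1, 1.
The order of π is the least common multiple of its cycle lengths: lcm(5, 3, 2) = 30.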